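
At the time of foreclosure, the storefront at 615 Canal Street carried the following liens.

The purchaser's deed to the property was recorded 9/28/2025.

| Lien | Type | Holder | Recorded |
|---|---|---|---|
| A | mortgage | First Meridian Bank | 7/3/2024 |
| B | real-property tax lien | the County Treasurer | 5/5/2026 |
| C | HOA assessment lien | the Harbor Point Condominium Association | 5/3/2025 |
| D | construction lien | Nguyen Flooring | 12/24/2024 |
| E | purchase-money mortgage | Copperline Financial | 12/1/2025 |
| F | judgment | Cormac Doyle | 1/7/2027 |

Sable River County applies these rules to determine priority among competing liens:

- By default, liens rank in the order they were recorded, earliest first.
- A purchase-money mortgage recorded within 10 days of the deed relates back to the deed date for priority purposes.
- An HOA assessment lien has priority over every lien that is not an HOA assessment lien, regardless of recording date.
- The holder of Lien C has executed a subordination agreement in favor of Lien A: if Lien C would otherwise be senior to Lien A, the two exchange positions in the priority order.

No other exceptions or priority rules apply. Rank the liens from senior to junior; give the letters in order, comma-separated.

A, C, D, E, B, F

First, effective dates: E missed the 10-day window (64 days after the deed), so its recording date stands.
C, as an HOA assessment lien, has superpriority and ranks first.
The other liens, earliest effective date first: A (7/3/2024), D (12/24/2024), E (12/1/2025), B (5/5/2026), F (1/7/2027).
C would otherwise be senior to A, so under the subordination agreement C and A exchange positions.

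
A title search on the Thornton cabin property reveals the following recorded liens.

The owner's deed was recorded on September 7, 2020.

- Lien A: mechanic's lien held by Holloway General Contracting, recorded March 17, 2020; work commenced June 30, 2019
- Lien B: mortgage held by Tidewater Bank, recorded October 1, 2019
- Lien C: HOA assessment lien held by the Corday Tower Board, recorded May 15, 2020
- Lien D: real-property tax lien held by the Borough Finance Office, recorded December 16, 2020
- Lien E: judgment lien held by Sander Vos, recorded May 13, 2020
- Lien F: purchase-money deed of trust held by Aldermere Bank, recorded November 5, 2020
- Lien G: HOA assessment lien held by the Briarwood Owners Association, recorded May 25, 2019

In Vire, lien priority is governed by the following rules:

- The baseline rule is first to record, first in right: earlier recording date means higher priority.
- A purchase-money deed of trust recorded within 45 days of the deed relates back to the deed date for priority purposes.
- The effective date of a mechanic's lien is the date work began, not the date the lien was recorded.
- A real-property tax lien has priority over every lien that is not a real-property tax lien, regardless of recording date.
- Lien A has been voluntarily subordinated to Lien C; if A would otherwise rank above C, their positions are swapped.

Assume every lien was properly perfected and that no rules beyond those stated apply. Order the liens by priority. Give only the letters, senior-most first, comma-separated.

D, G, C, B, E, A, F

Effective dates: A relates back to June 30, 2019 (work commenced); F missed the 45-day window (59 days after the deed), so its recording date stands.
As a real-property tax lien, D is senior to every other lien.
Remaining liens by effective date: G (May 25, 2019), A (June 30, 2019), B (October 1, 2019), E (May 13, 2020), C (May 15, 2020), F (November 5, 2020).
A is senior to C before the subordination, so the two trade places.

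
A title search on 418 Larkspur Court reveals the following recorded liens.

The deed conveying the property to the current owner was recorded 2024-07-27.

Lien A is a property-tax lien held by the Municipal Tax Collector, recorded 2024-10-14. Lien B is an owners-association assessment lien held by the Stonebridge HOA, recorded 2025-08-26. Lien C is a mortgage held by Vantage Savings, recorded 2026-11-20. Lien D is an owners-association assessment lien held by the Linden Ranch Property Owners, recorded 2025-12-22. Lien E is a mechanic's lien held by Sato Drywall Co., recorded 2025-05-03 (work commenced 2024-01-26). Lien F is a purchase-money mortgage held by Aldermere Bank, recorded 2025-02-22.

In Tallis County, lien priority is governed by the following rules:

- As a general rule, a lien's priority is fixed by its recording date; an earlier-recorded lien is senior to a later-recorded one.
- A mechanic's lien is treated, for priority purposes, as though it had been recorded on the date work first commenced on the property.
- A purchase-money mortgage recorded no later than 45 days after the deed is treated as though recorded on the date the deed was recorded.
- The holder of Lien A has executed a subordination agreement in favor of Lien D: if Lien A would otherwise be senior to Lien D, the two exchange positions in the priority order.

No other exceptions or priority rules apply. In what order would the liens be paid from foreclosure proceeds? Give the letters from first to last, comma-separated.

First, effective dates: E relates back to 2024-01-26 (work commenced); F missed the 45-day window (210 days after the deed), so its recording date stands.
Sorted by effective date: E (2024-01-26), A (2024-10-14), F (2025-02-22), B (2025-08-26), D (2025-12-22), C (2026-11-20).
The subordination applies — A was senior to D — so A and D swap.

E, D, F, B, A, C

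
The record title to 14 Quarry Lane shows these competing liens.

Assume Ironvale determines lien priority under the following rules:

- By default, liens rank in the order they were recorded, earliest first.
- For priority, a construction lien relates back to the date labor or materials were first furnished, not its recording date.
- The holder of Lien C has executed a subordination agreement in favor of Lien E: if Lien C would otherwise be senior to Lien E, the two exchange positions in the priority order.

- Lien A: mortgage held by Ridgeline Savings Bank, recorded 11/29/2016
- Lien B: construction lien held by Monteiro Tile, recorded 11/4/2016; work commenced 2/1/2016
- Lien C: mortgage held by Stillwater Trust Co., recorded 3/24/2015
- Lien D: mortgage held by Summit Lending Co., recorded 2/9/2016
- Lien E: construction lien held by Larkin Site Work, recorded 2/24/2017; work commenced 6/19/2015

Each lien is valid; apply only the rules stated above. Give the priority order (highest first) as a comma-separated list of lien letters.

Adjusting effective dates: B is treated as recorded 2/1/2016, the work-commencement date; E is treated as recorded 6/19/2015, the work-commencement date.
Ordering by effective date: C (3/24/2015), E (6/19/2015), B (2/1/2016), D (2/9/2016), A (11/29/2016).
C is senior to E before the subordination, so the two trade places.

E, C, B, D, A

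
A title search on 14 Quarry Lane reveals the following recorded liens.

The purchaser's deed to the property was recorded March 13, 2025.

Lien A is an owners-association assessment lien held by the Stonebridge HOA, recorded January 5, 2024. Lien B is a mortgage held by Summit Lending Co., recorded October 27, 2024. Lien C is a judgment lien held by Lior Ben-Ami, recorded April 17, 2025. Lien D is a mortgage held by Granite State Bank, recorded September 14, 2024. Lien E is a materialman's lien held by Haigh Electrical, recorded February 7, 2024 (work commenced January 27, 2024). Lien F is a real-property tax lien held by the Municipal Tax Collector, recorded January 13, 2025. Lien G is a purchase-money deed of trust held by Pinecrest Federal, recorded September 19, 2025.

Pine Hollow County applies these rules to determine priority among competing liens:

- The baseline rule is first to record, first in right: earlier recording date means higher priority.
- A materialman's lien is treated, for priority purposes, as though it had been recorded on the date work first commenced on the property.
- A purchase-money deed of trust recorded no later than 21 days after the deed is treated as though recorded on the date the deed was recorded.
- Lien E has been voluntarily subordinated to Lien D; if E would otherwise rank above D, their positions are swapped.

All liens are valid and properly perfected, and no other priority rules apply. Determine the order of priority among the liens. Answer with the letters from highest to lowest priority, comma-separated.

Adjusting effective dates: E's effective date is January 27, 2024, when work began; G was recorded 190 days after the deed — beyond 21 days — so no relation-back applies.
By effective date: A (January 5, 2024), E (January 27, 2024), D (September 14, 2024), B (October 27, 2024), F (January 13, 2025), C (April 17, 2025), G (September 19, 2025).
Because E would otherwise rank above D, the subordination swaps them.

A, D, E, B, F, C, G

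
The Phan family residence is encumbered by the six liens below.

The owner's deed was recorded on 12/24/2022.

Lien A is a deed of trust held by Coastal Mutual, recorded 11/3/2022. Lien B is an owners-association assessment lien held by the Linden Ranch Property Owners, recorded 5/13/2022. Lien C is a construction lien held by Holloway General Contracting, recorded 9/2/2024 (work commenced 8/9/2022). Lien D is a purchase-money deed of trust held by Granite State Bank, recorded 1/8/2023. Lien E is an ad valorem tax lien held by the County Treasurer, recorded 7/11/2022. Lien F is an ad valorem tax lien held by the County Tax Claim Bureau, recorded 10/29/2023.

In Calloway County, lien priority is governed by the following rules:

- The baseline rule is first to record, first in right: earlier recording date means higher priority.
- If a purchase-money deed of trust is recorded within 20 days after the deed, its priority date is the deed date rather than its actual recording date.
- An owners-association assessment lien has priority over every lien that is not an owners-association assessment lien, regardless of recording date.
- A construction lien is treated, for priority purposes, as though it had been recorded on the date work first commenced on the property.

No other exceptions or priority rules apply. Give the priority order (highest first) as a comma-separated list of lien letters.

Effective dates: C relates back to 8/9/2022 (work commenced); D relates back to the deed date 12/24/2022.
As an owners-association assessment lien, B is senior to every other lien.
Remaining liens by effective date: E (7/11/2022), C (8/9/2022), A (11/3/2022), D (12/24/2022), F (10/29/2023).

B, E, C, A, D, F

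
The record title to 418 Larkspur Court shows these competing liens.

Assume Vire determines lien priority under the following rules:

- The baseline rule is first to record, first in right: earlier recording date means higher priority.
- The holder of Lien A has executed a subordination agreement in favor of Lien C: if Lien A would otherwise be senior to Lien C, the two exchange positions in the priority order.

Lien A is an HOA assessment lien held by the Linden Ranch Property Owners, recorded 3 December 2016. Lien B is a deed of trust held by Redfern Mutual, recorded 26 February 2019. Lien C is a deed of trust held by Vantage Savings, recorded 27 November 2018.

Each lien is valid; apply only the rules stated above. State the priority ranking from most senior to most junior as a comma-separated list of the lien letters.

By effective date: A (3 December 2016), C (27 November 2018), B (26 February 2019).
A is senior to C before the subordination, so the two trade places.

C, A, B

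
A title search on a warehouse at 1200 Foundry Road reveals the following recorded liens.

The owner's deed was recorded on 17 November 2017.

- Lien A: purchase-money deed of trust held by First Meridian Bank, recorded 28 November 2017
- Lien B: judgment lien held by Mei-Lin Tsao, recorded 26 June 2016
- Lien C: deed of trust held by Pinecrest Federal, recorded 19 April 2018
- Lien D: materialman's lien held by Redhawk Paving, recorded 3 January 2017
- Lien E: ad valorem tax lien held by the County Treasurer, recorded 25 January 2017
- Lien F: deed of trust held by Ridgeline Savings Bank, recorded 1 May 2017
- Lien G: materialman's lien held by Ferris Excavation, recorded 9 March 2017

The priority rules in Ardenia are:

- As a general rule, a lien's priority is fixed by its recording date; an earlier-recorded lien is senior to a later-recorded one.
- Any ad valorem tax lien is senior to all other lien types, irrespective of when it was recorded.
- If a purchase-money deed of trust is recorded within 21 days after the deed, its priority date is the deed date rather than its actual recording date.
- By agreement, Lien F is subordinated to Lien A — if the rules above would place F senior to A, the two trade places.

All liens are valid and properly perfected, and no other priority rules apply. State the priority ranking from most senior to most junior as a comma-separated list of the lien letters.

E, B, D, G, A, F, C

Effective dates: A's effective date is the deed date, 17 November 2017.
E is an ad valorem tax lien and takes priority over every other lien.
Ordering the rest by effective date: B (26 June 2016), D (3 January 2017), G (9 March 2017), F (1 May 2017), A (17 November 2017), C (19 April 2018).
F is senior to A before the subordination, so the two trade places.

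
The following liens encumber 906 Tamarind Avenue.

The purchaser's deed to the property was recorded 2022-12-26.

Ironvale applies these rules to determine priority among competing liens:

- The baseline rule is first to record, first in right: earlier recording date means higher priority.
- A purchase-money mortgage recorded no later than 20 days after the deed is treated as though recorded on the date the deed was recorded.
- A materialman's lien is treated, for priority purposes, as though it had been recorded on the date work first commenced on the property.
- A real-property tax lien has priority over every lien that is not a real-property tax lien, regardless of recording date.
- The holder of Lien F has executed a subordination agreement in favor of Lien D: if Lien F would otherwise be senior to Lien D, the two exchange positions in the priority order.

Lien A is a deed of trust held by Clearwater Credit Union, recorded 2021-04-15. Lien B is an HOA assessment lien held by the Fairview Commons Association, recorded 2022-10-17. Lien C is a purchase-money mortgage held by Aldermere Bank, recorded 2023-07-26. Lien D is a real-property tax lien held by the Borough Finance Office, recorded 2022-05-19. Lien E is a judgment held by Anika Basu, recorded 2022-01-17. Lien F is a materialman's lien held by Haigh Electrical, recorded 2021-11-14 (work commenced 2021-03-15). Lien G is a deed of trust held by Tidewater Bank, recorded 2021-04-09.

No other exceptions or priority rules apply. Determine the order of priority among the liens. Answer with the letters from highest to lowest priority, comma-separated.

D, F, G, A, E, B, C

Effective dates: C was recorded 212 days after the deed, outside the 20-day window, so it keeps its recording date; F's effective date is 2021-03-15, when work began.
As a real-property tax lien, D is senior to every other lien.
The other liens, earliest effective date first: F (2021-03-15), G (2021-04-09), A (2021-04-15), E (2022-01-17), B (2022-10-17), C (2023-07-26).
F already ranks below D; the subordination has no effect.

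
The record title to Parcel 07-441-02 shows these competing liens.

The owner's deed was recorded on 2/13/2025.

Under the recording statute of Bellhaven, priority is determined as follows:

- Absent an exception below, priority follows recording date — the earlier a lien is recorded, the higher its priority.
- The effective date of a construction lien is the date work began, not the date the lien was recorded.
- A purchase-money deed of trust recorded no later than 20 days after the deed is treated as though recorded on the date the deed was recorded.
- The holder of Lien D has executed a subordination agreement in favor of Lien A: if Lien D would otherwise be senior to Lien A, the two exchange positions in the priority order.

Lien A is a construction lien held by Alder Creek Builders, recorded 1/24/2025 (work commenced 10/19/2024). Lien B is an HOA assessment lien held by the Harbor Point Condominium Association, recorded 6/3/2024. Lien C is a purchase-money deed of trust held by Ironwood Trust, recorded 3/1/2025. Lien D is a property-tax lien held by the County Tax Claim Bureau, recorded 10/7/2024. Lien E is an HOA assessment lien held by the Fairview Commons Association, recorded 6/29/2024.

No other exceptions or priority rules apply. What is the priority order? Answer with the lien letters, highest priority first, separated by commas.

B, E, A, D, C

Effective dates: A is treated as recorded 10/19/2024, the work-commencement date; C relates back to the deed date 2/13/2025.
Sorted by effective date: B (6/3/2024), E (6/29/2024), D (10/7/2024), A (10/19/2024), C (2/13/2025).
Because D would otherwise rank above A, the subordination swaps them.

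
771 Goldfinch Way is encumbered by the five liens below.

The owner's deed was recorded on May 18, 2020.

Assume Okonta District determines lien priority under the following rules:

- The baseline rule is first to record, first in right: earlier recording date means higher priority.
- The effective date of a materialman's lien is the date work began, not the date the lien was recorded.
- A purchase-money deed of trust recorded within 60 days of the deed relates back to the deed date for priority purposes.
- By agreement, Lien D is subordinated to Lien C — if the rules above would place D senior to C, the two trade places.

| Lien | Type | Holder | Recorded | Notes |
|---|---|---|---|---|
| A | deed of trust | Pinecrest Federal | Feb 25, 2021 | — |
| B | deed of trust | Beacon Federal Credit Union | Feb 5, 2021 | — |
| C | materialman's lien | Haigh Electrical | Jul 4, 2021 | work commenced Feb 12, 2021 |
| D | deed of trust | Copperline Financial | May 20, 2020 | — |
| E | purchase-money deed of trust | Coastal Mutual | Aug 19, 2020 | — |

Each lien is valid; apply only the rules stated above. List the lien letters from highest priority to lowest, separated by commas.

Effective dates: C's effective date is Feb 12, 2021, when work began; E was recorded 93 days after the deed — beyond 60 days — so no relation-back applies.
Sorted by effective date: D (May 20, 2020), E (Aug 19, 2020), B (Feb 5, 2021), C (Feb 12, 2021), A (Feb 25, 2021).
D would otherwise be senior to C, so under the subordination agreement D and C exchange positions.

C, E, B, D, A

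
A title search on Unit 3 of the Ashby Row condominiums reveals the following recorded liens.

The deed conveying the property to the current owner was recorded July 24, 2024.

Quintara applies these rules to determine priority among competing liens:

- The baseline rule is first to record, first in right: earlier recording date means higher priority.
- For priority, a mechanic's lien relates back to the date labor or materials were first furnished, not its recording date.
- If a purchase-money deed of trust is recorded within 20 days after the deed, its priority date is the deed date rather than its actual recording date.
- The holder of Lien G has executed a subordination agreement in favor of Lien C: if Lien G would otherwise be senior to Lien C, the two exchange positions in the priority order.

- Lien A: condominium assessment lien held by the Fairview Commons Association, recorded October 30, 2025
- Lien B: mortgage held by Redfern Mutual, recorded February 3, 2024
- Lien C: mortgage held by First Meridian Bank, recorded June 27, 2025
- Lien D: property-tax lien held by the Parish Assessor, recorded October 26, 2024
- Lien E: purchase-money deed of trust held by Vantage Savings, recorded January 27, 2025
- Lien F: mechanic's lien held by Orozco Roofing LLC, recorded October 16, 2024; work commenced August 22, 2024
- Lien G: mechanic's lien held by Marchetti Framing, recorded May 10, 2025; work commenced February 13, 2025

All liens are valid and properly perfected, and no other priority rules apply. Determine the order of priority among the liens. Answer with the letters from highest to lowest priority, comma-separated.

First, effective dates: E was recorded 187 days after the deed — beyond 20 days — so no relation-back applies; F's effective date is August 22, 2024, when work began; G is treated as recorded February 13, 2025, the work-commencement date.
Sorted by effective date: B (February 3, 2024), F (August 22, 2024), D (October 26, 2024), E (January 27, 2025), G (February 13, 2025), C (June 27, 2025), A (October 30, 2025).
The subordination applies — G was senior to C — so G and C swap.

B, F, D, E, C, G, A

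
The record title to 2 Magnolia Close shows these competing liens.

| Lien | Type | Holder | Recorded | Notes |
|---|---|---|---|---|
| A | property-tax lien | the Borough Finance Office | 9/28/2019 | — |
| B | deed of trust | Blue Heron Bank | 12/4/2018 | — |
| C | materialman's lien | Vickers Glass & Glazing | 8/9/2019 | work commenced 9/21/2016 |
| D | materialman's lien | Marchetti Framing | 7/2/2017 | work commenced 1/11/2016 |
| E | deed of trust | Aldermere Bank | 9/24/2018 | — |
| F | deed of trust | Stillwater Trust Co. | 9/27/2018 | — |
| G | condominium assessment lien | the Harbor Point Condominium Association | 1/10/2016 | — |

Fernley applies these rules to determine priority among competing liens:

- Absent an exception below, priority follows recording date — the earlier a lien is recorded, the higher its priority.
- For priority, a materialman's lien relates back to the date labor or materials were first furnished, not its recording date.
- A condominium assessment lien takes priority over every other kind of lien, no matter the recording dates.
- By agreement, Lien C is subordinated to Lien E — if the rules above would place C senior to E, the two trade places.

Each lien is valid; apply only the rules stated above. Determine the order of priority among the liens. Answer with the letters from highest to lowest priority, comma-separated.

Adjusting effective dates: C relates back to 9/21/2016 (work commenced); D's effective date is 1/11/2016, when work began.
G, as a condominium assessment lien, has superpriority and ranks first.
Among the remaining liens, by effective date: D (1/11/2016), C (9/21/2016), E (9/24/2018), F (9/27/2018), B (12/4/2018), A (9/28/2019).
The subordination applies — C was senior to E — so C and E swap.

G, D, E, C, F, B, A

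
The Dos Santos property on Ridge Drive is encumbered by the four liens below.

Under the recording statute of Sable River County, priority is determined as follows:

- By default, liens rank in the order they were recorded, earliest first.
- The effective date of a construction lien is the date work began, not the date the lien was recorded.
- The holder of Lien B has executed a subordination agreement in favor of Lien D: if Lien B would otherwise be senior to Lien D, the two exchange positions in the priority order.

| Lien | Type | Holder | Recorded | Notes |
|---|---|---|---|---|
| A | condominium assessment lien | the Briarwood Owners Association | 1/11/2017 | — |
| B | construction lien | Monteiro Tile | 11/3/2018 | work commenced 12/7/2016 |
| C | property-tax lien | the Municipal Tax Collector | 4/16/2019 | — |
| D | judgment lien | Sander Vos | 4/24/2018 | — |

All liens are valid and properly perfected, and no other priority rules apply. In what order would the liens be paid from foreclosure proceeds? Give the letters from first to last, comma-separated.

D, A, B, C

Adjusting effective dates: B is treated as recorded 12/7/2016, the work-commencement date.
By effective date: B (12/7/2016), A (1/11/2017), D (4/24/2018), C (4/16/2019).
Because B would otherwise rank above D, the subordination swaps them.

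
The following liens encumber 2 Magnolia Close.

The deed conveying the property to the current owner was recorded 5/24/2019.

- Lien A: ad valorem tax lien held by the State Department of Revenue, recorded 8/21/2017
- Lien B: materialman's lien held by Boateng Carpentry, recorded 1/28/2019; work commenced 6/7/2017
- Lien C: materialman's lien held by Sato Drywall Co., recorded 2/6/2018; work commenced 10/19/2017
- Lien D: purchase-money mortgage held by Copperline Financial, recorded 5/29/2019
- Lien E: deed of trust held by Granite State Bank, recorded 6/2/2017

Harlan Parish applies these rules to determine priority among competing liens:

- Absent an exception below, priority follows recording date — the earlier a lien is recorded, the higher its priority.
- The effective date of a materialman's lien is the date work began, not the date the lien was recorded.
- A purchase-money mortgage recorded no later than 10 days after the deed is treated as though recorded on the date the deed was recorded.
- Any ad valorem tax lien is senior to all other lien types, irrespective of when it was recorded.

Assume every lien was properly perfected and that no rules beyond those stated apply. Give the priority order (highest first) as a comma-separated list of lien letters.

A, E, B, C, D

First, effective dates: B's effective date is 6/7/2017, when work began; C relates back to 10/19/2017 (work commenced); D was recorded within the 10-day window, so its effective date is the deed date 5/24/2019.
A is an ad valorem tax lien and takes priority over every other lien.
The other liens, earliest effective date first: E (6/2/2017), B (6/7/2017), C (10/19/2017), D (5/24/2019).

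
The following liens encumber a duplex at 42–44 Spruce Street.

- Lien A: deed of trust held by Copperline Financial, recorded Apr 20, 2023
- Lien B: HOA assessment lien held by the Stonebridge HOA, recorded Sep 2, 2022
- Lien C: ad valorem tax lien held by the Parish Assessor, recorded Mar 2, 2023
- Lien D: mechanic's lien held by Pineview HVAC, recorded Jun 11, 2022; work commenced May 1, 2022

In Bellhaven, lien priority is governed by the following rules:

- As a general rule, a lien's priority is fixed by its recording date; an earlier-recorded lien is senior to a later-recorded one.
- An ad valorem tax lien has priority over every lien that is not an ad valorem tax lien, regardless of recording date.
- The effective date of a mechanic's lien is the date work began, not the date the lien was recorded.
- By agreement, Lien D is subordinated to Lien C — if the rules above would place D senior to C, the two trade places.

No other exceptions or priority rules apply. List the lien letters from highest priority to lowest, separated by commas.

Adjusting effective dates: D relates back to May 1, 2022 (work commenced).
As an ad valorem tax lien, C is senior to every other lien.
Ordering the rest by effective date: D (May 1, 2022), B (Sep 2, 2022), A (Apr 20, 2023).
D is already junior to C, so the subordination agreement changes nothing.

C, D, B, A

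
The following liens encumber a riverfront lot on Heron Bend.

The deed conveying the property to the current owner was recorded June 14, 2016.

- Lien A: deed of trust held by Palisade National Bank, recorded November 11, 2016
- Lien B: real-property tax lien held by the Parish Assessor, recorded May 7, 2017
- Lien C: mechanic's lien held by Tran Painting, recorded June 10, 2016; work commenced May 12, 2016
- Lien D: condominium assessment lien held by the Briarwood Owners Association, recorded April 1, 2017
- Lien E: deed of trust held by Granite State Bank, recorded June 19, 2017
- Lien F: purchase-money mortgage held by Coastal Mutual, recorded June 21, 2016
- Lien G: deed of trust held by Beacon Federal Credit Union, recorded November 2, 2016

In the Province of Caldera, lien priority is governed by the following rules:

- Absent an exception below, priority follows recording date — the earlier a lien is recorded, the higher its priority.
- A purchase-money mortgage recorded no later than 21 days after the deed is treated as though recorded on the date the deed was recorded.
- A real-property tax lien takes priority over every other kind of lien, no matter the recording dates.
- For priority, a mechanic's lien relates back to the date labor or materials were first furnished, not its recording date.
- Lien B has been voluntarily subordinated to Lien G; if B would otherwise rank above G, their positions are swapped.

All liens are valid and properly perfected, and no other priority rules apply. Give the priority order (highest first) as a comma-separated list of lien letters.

G, C, F, B, A, D, E

Effective dates after the stated exceptions: C is treated as recorded May 12, 2016, the work-commencement date; F was recorded within the 21-day window, so its effective date is the deed date June 14, 2016.
B is a real-property tax lien and takes priority over every other lien.
Ordering the rest by effective date: C (May 12, 2016), F (June 14, 2016), G (November 2, 2016), A (November 11, 2016), D (April 1, 2017), E (June 19, 2017).
B would otherwise be senior to G, so under the subordination agreement B and G exchange positions.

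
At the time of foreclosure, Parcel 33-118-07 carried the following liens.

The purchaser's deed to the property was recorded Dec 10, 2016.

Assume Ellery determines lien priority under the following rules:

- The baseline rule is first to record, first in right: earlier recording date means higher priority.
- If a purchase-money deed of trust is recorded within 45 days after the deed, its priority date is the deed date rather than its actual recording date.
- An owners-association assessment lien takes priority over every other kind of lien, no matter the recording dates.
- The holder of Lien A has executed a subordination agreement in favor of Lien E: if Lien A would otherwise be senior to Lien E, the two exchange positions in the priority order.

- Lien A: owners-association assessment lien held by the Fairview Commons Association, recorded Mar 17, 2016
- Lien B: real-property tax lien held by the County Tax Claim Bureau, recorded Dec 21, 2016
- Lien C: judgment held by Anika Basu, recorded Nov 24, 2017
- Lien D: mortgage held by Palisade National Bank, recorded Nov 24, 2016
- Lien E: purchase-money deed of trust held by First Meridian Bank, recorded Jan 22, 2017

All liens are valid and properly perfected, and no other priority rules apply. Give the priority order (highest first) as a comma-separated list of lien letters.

E, D, A, B, C

First, effective dates: E's effective date is the deed date, Dec 10, 2016.
A is an owners-association assessment lien and takes priority over every other lien.
Ordering the rest by effective date: D (Nov 24, 2016), E (Dec 10, 2016), B (Dec 21, 2016), C (Nov 24, 2017).
Because A would otherwise rank above E, the subordination swaps them.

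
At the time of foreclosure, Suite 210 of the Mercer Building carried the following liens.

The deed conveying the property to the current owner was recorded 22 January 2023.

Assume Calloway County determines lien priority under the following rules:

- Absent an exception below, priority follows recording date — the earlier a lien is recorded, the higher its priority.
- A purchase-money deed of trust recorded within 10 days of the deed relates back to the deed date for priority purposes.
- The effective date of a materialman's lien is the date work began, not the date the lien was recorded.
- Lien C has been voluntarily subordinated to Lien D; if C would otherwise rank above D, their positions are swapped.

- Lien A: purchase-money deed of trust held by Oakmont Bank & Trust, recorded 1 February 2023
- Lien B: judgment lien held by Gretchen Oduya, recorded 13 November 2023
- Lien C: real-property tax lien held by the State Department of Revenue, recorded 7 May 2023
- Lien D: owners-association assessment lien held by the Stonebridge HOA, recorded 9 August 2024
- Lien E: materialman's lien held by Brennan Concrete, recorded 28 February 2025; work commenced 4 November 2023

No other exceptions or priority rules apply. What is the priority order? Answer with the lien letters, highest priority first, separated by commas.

First, effective dates: A's effective date is the deed date, 22 January 2023; E relates back to 4 November 2023 (work commenced).
By effective date, earliest first: A (22 January 2023), C (7 May 2023), E (4 November 2023), B (13 November 2023), D (9 August 2024).
The subordination applies — C was senior to D — so C and D swap.

A, D, E, B, C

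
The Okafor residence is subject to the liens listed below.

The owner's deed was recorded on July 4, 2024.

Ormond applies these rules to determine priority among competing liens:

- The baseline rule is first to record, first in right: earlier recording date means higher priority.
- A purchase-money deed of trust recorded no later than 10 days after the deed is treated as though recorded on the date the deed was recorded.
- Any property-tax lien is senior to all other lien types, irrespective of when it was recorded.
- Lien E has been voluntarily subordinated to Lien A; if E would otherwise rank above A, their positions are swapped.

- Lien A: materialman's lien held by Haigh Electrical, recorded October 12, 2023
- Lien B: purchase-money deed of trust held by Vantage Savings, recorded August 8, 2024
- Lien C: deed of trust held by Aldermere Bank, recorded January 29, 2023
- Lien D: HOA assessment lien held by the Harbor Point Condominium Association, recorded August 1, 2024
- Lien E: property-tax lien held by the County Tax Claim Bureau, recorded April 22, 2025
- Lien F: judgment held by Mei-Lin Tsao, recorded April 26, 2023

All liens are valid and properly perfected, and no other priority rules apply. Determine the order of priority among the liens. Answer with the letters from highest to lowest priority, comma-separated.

A, C, F, E, D, B

Effective dates after the stated exceptions: B was recorded 35 days after the deed — beyond 10 days — so no relation-back applies.
E, as a property-tax lien, has superpriority and ranks first.
Ordering the rest by effective date: C (January 29, 2023), F (April 26, 2023), A (October 12, 2023), D (August 1, 2024), B (August 8, 2024).
E would otherwise be senior to A, so under the subordination agreement E and A exchange positions.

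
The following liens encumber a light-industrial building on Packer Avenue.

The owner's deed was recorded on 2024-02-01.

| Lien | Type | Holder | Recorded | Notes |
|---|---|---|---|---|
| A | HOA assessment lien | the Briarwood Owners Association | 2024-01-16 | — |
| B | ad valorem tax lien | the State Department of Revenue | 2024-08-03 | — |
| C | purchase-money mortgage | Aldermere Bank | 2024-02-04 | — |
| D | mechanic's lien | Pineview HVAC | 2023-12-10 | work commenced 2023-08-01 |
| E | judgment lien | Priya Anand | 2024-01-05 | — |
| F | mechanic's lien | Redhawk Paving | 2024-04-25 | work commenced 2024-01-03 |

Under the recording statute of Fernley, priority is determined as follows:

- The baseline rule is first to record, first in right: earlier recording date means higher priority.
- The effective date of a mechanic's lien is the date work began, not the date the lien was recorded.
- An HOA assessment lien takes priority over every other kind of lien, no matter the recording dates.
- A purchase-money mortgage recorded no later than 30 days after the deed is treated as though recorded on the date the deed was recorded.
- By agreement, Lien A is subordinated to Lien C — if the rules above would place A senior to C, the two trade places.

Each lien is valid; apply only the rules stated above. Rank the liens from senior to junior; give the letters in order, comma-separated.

Effective dates after the stated exceptions: C's effective date is the deed date, 2024-02-01; D is treated as recorded 2023-08-01, the work-commencement date; F's effective date is 2024-01-03, when work began.
As an HOA assessment lien, A is senior to every other lien.
Remaining liens by effective date: D (2023-08-01), F (2024-01-03), E (2024-01-05), C (2024-02-01), B (2024-08-03).
A would otherwise be senior to C, so under the subordination agreement A and C exchange positions.

C, D, F, E, A, B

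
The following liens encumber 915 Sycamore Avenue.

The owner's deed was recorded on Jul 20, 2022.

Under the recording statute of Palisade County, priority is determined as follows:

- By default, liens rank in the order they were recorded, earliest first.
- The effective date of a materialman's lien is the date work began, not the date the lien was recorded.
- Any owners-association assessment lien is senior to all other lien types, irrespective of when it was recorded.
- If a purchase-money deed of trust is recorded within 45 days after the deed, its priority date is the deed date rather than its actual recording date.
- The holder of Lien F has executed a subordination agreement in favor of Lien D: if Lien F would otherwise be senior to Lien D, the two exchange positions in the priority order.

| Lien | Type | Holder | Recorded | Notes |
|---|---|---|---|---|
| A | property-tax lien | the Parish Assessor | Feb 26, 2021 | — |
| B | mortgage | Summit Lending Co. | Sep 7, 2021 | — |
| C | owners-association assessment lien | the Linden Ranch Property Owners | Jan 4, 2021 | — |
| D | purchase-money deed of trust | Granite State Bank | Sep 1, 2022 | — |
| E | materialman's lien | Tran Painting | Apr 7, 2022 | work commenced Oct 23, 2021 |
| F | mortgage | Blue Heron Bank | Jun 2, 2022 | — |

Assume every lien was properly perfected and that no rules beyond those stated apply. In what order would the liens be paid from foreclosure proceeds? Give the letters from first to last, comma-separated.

First, effective dates: D's effective date is the deed date, Jul 20, 2022; E's effective date is Oct 23, 2021, when work began.
As an owners-association assessment lien, C is senior to every other lien.
Remaining liens by effective date: A (Feb 26, 2021), B (Sep 7, 2021), E (Oct 23, 2021), F (Jun 2, 2022), D (Jul 20, 2022).
F would otherwise be senior to D, so under the subordination agreement F and D exchange positions.

C, A, B, E, D, F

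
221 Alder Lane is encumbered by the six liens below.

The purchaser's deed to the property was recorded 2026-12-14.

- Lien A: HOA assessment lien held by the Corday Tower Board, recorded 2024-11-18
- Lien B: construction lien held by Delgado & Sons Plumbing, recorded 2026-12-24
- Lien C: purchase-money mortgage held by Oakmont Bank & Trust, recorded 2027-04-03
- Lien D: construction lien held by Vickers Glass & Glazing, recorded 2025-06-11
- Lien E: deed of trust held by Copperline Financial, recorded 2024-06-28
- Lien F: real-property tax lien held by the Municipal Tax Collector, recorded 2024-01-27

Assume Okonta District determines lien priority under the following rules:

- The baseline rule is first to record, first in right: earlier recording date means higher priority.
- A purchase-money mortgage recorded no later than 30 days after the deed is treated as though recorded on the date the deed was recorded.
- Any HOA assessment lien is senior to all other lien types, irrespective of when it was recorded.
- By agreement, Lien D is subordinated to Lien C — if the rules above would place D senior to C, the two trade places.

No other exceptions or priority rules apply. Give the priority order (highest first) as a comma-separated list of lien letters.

Adjusting effective dates: C was recorded 110 days after the deed — beyond 30 days — so no relation-back applies.
As an HOA assessment lien, A is senior to every other lien.
The other liens, earliest effective date first: F (2024-01-27), E (2024-06-28), D (2025-06-11), B (2026-12-24), C (2027-04-03).
Because D would otherwise rank above C, the subordination swaps them.

A, F, E, C, B, D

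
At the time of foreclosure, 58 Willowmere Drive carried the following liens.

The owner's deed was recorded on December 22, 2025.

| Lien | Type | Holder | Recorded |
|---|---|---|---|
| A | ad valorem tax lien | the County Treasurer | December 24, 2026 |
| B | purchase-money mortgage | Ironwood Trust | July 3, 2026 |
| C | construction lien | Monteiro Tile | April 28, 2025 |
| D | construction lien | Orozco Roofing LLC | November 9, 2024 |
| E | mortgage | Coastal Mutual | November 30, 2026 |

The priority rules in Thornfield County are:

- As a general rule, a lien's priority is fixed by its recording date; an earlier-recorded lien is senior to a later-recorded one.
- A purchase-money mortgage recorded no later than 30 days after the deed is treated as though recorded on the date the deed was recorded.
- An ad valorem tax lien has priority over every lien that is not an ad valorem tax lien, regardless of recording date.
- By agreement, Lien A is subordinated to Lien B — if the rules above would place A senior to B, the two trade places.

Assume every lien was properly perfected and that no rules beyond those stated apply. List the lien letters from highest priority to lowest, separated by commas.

First, effective dates: B was recorded 193 days after the deed, outside the 30-day window, so it keeps its recording date.
A is an ad valorem tax lien and takes priority over every other lien.
Remaining liens by effective date: D (November 9, 2024), C (April 28, 2025), B (July 3, 2026), E (November 30, 2026).
A is senior to B before the subordination, so the two trade places.

B, D, C, A, E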